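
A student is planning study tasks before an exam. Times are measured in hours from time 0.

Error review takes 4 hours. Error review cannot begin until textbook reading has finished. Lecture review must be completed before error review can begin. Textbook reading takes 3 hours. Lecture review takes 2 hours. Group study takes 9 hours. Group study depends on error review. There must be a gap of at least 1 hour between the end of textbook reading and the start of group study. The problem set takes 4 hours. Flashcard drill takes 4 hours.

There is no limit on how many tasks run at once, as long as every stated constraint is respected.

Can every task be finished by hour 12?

Flashcard drill has no prerequisites, so it starts at hour 0 and finishes at hour 4.
Nothing blocks the problem set, so it runs from hour 0 to hour 4.
Nothing blocks lecture review, so it runs from hour 0 to hour 2.
Textbook reading has no prerequisites, so it starts at hour 0 and finishes at hour 3.
Error review needs all of textbook reading (finishes hour 3); lecture review (finishes hour 2). That puts its earliest start at hour 3; it finishes at 3 + 4 = hour 7.
Group study cannot start until error review (finishes hour 7); textbook reading (finishes hour 3, plus 1-hour gap → hour 4). The controlling bound is hour 7, so group study finishes at 7 + 9 = hour 16.
The earliest everything can be done is hour 16, which is after the deadline of 12, so it is not possible.

No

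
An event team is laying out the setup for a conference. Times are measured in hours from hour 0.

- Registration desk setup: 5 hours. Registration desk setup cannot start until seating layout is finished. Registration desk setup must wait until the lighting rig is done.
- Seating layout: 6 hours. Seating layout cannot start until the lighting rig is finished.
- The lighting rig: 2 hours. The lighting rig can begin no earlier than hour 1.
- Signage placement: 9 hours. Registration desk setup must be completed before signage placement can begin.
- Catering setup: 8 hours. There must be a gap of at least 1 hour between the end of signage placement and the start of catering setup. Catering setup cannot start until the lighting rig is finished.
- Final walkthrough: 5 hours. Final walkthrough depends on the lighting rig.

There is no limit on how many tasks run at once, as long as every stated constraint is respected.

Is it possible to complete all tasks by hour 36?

After its own release at hour 1, the lighting rig can start at hour 1 and finishes at hour 3.
Final walkthrough cannot begin until the lighting rig (finishes hour 3). It runs from hour 3 to 3 + 5 = hour 8.
Seating layout cannot begin until the lighting rig (finishes hour 3). It runs from hour 3 to 3 + 6 = hour 9.
Registration desk setup cannot start until seating layout (finishes hour 9); the lighting rig (finishes hour 3). The controlling bound is hour 9, so registration desk setup finishes at 9 + 5 = hour 14.
After registration desk setup (finishes hour 14), signage placement can start at hour 14 and finishes at hour 23.
Catering setup has to wait for signage placement (finishes hour 23, plus 1-hour gap → hour 24); the lighting rig (finishes hour 3). The latest of these is hour 24, so catering setup runs hour 24 to 24 + 8 = hour 32.
Every task is finished by hour 32, which is no later than the deadline of 36, so the schedule is feasible.

Yes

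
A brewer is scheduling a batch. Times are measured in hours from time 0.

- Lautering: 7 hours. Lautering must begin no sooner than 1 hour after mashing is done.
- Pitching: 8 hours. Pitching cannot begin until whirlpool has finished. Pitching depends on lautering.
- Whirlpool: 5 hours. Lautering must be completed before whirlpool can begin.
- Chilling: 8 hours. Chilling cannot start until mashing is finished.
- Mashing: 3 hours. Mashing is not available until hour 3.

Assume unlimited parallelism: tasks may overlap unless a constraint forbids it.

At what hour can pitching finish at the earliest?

27

Mashing cannot begin until its own release at hour 3. It runs from hour 3 to 3 + 3 = hour 6.
Lautering cannot begin until mashing (finishes hour 6, plus 1-hour gap → hour 7). It runs from hour 7 to 7 + 7 = hour 14.
Whirlpool cannot begin until lautering (finishes hour 14). It runs from hour 14 to 14 + 5 = hour 19.
Pitching needs all of whirlpool (finishes hour 19); lautering (finishes hour 14). That puts its earliest start at hour 19; it finishes at 19 + 8 = hour 27.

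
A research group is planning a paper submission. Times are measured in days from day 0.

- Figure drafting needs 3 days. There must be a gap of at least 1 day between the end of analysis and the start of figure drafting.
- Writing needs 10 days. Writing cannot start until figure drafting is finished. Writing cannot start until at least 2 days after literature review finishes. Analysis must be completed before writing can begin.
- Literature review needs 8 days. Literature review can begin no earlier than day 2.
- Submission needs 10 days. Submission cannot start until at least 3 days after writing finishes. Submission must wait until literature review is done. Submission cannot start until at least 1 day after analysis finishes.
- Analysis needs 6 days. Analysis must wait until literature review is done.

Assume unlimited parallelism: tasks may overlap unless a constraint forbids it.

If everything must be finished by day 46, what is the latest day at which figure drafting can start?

20

Submission must finish by day 46; it takes 10 days, so it must start by 46 − 10 = day 36.
Writing feeds into submission (must start by day 36, minus 3-day gap → day 33); so writing must finish by day 33 and therefore start by day 23.
Since writing (must start by day 23) depends on it, figure drafting must finish by day 23. Backing off its 3-day duration gives a latest start of day 20.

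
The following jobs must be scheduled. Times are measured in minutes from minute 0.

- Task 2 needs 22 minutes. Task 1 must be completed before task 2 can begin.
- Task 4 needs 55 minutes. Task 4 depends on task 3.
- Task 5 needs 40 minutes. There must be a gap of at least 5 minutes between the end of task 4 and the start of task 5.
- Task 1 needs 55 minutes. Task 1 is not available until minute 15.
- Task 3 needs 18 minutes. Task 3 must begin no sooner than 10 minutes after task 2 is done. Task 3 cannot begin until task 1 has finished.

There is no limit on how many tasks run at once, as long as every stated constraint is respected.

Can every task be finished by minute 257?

Yes

After its own release at minute 15, task 1 can start at minute 15 and finishes at minute 70.
After task 1 (finishes minute 70), task 2 can start at minute 70 and finishes at minute 92.
For task 3: task 2 (finishes minute 92, plus 10-minute gap → minute 102); task 1 (finishes minute 70). Taking the maximum gives a start of minute 102, and it finishes at 102 + 18 = minute 120.
After task 3 (finishes minute 120), task 4 can start at minute 120 and finishes at minute 175.
After task 4 (finishes minute 175, plus 5-minute gap → minute 180), task 5 can start at minute 180 and finishes at minute 220.
Every task is finished by minute 220, which is no later than the deadline of 257, so the schedule is feasible.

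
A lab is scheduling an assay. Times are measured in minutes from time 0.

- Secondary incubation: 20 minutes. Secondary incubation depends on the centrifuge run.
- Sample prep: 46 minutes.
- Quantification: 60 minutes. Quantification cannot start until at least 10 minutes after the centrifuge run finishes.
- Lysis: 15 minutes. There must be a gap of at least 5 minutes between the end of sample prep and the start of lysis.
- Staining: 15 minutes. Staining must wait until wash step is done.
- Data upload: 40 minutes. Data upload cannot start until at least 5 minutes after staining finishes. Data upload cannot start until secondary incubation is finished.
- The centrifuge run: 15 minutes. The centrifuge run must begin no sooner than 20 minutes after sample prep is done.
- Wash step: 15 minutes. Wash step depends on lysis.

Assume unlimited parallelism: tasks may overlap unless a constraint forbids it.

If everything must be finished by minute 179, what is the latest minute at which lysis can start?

Data upload must finish by minute 179; it takes 40 minutes, so it must start by 179 − 40 = minute 139.
Staining feeds into data upload (must start by minute 139, minus 5-minute gap → minute 134); so staining must finish by minute 134 and therefore start by minute 119.
Wash step must finish before staining (must start by minute 119). With a 15-minute duration, wash step must start by 119 − 15 = minute 104.
Lysis feeds into wash step (must start by minute 104); so lysis must finish by minute 104 and therefore start by minute 89.

89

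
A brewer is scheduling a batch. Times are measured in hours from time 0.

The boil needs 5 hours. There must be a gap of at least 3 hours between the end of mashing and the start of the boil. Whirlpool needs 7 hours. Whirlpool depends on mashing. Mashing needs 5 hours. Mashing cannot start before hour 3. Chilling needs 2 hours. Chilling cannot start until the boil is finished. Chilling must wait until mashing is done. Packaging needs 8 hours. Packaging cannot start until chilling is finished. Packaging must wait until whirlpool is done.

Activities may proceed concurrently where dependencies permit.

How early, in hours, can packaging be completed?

26

Mashing waits on its own release at hour 3, so it starts at hour 3 and finishes at 3 + 5 = hour 8.
After mashing (finishes hour 8), whirlpool can start at hour 8 and finishes at hour 15.
After mashing (finishes hour 8, plus 3-hour gap → hour 11), the boil can start at hour 11 and finishes at hour 16.
For chilling: the boil (finishes hour 16); mashing (finishes hour 8). Taking the maximum gives a start of hour 16, and it finishes at 16 + 2 = hour 18.
Packaging needs all of chilling (finishes hour 18); whirlpool (finishes hour 15). That puts its earliest start at hour 18; it finishes at 18 + 8 = hour 26.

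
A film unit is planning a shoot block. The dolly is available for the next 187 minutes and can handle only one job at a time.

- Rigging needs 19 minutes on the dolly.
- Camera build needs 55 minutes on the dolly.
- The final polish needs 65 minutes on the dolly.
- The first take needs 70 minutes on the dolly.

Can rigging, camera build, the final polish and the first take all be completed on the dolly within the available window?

Running back to back, the jobs need 19 + 55 + 65 + 70 = 209 minutes on the dolly.
Since 209 > 187, they cannot all fit.

No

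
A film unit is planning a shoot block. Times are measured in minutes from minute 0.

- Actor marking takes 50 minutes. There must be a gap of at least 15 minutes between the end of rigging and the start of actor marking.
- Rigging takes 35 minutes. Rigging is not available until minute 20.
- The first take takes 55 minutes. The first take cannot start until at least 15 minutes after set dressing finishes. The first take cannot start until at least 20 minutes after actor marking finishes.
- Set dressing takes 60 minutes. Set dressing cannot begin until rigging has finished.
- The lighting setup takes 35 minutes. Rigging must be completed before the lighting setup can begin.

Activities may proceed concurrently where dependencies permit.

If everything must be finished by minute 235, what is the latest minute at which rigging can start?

60

To finish by minute 235, the first take (duration 55) must start no later than minute 180.
Set dressing must finish before the first take (must start by minute 180, minus 15-minute gap → minute 165). With a 60-minute duration, set dressing must start by 165 − 60 = minute 105.
To finish by minute 235, the lighting setup (duration 35) must start no later than minute 200.
Actor marking must finish before the first take (must start by minute 180, minus 20-minute gap → minute 160). With a 50-minute duration, actor marking must start by 160 − 50 = minute 110.
Rigging must finish in time for set dressing (must start by minute 105); the lighting setup (must start by minute 200); actor marking (must start by minute 110, minus 15-minute gap → minute 95). The tightest is minute 95, so rigging must start by 95 − 35 = minute 60.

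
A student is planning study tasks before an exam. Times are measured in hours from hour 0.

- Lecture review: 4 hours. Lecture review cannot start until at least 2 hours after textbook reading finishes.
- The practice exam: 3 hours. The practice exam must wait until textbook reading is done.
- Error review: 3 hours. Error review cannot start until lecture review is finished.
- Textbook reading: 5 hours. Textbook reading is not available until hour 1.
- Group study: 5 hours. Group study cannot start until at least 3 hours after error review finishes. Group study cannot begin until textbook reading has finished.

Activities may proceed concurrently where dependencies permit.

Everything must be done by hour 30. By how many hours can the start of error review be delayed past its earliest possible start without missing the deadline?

Textbook reading waits on its own release at hour 1, so it starts at hour 1 and finishes at 1 + 5 = hour 6.
Lecture review cannot begin until textbook reading (finishes hour 6, plus 2-hour gap → hour 8). It runs from hour 8 to 8 + 4 = hour 12.
After lecture review (finishes hour 12), error review can start at hour 12 and finishes at hour 15.

Working backward from the deadline:
Nothing follows group study; the deadline of hour 30 is its only limit. It must start by 30 − 5 = hour 25.
Error review feeds into group study (must start by hour 25, minus 3-hour gap → hour 22); so error review must finish by hour 22 and therefore start by hour 19.
So error review can start as early as hour 12 and as late as hour 19, giving 19 − 12 = 7 hours of slack.

7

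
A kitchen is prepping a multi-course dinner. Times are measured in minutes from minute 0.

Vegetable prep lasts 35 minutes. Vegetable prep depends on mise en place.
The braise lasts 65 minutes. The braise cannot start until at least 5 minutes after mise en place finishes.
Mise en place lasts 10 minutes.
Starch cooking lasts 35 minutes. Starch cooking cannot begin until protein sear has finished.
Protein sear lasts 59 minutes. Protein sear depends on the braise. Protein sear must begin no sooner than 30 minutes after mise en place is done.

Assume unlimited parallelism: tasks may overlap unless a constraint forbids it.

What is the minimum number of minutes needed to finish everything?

Mise en place can start immediately at minute 0; it finishes at minute 10.
Vegetable prep cannot begin until mise en place (finishes minute 10). It runs from minute 10 to 10 + 35 = minute 45.
The braise waits on mise en place (finishes minute 10, plus 5-minute gap → minute 15), so it starts at minute 15 and finishes at 15 + 65 = minute 80.
For protein sear: the braise (finishes minute 80); mise en place (finishes minute 10, plus 30-minute gap → minute 40). Taking the maximum gives a start of minute 80, and it finishes at 80 + 59 = minute 139.
After protein sear (finishes minute 139), starch cooking can start at minute 139 and finishes at minute 174.
All tasks are finished once the last one completes. Finish times: Mise en place at 10, The braise at 80, Protein sear at 139, Vegetable prep at 45, Starch cooking at 174. The latest is minute 174.

174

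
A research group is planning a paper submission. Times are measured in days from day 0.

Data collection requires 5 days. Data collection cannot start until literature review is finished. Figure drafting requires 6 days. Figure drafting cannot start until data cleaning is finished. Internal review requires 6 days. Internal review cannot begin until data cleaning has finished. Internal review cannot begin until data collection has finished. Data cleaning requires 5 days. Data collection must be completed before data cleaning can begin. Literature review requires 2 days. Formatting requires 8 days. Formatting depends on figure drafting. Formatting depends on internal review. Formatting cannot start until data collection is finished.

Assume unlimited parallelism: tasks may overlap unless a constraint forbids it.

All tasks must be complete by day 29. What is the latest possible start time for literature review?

To finish by day 29, formatting (duration 8) must start no later than day 21.
Since formatting (must start by day 21) depends on it, figure drafting must finish by day 21. Backing off its 6-day duration gives a latest start of day 15.
Internal review feeds into formatting (must start by day 21); so internal review must finish by day 21 and therefore start by day 15.
Data cleaning has several dependents: figure drafting (must start by day 15); internal review (must start by day 15). The earliest of those limits is day 15, so data cleaning must start by 15 − 5 = day 10.
Data collection feeds data cleaning (must start by day 10); internal review (must start by day 15); formatting (must start by day 21). Taking the minimum, data collection must finish by day 10 and start by 10 − 5 = day 5.
Since data collection (must start by day 5) depends on it, literature review must finish by day 5. Backing off its 2-day duration gives a latest start of day 3.

3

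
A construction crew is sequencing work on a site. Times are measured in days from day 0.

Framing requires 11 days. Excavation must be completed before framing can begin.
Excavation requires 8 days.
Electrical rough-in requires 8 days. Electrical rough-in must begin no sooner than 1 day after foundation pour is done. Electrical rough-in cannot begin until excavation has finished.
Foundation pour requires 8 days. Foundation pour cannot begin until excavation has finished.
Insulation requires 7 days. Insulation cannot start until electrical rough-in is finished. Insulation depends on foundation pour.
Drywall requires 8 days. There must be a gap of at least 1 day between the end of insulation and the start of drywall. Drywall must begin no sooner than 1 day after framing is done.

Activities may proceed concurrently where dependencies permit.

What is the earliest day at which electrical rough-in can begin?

Excavation can start immediately at day 0; it finishes at day 8.
Foundation pour cannot begin until excavation (finishes day 8). It runs from day 8 to 8 + 8 = day 16.
Electrical rough-in waits on foundation pour (finishes day 16, plus 1-day gap → day 17); excavation (finishes day 8). The latest of these is day 17, which is the earliest electrical rough-in can start.

17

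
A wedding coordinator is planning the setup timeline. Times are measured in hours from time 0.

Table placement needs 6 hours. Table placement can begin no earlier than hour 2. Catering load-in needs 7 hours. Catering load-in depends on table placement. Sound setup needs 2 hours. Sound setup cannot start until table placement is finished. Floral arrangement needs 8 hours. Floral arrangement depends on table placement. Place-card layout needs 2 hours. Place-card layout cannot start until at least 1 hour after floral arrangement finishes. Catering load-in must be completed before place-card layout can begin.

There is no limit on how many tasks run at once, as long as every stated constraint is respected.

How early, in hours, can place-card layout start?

Table placement cannot begin until its own release at hour 2. It runs from hour 2 to 2 + 6 = hour 8.
After table placement (finishes hour 8), catering load-in can start at hour 8 and finishes at hour 15.
Floral arrangement waits on table placement (finishes hour 8), so it starts at hour 8 and finishes at 8 + 8 = hour 16.
Place-card layout waits on floral arrangement (finishes hour 16, plus 1-hour gap → hour 17); catering load-in (finishes hour 15). The latest of these is hour 17, which is the earliest place-card layout can start.

17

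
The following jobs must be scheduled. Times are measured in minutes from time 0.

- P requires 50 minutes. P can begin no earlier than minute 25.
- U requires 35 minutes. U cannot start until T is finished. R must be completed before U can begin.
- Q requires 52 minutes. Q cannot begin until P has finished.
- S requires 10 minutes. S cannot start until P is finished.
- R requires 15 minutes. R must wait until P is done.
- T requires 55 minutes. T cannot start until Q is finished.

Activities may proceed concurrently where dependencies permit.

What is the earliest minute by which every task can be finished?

217

After its own release at minute 25, P can start at minute 25 and finishes at minute 75.
S cannot begin until P (finishes minute 75). It runs from minute 75 to 75 + 10 = minute 85.
R cannot begin until P (finishes minute 75). It runs from minute 75 to 75 + 15 = minute 90.
After P (finishes minute 75), Q can start at minute 75 and finishes at minute 127.
T cannot begin until Q (finishes minute 127). It runs from minute 127 to 127 + 55 = minute 182.
U cannot start until T (finishes minute 182); R (finishes minute 90). The controlling bound is minute 182, so U finishes at 182 + 35 = minute 217.
All tasks are finished once the last one completes. Finish times: P at 75, Q at 127, R at 90, S at 85, T at 182, U at 217. The latest is minute 217.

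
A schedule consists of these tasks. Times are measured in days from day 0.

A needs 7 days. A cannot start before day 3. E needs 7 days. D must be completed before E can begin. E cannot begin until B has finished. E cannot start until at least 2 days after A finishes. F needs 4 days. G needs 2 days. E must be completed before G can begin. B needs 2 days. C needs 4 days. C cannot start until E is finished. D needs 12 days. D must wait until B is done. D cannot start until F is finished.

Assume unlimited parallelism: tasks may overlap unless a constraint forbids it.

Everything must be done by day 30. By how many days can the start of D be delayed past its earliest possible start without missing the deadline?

3

F has no prerequisites, so it starts at day 0 and finishes at day 4.
B has no prerequisites, so it starts at day 0 and finishes at day 2.
D cannot start until B (finishes day 2); F (finishes day 4). The controlling bound is day 4, so D finishes at 4 + 12 = day 16.

Working backward from the deadline:
C must finish by day 30; it takes 4 days, so it must start by 30 − 4 = day 26.
G must finish by day 30; it takes 2 days, so it must start by 30 − 2 = day 28.
E must finish in time for C (must start by day 26); G (must start by day 28). The tightest is day 26, so E must start by 26 − 7 = day 19.
D feeds into E (must start by day 19); so D must finish by day 19 and therefore start by day 7.
So D can start as early as day 4 and as late as day 7, giving 7 − 4 = 3 days of slack.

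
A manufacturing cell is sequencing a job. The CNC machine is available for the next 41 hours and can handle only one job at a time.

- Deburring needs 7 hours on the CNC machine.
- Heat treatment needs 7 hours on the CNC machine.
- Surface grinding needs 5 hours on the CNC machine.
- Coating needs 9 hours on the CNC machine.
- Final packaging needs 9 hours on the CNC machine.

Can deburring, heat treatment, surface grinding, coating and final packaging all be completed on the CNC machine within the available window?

Yes

Running back to back, the jobs need 7 + 7 + 5 + 9 + 9 = 37 hours on the CNC machine.
Since 37 ≤ 41, they fit within the window.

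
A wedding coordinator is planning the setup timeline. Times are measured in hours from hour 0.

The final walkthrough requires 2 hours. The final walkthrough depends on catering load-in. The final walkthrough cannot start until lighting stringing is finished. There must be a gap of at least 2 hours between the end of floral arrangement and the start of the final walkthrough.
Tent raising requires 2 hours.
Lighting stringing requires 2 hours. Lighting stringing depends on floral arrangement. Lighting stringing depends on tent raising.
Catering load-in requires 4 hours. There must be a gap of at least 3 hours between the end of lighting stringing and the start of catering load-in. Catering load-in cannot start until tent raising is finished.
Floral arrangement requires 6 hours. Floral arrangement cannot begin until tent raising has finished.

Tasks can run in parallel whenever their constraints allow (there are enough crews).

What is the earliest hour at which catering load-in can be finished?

Tent raising can start immediately at hour 0; it finishes at hour 2.
After tent raising (finishes hour 2), floral arrangement can start at hour 2 and finishes at hour 8.
Lighting stringing cannot start until floral arrangement (finishes hour 8); tent raising (finishes hour 2). The controlling bound is hour 8, so lighting stringing finishes at 8 + 2 = hour 10.
For catering load-in: lighting stringing (finishes hour 10, plus 3-hour gap → hour 13); tent raising (finishes hour 2). Taking the maximum gives a start of hour 13, and it finishes at 13 + 4 = hour 17.

17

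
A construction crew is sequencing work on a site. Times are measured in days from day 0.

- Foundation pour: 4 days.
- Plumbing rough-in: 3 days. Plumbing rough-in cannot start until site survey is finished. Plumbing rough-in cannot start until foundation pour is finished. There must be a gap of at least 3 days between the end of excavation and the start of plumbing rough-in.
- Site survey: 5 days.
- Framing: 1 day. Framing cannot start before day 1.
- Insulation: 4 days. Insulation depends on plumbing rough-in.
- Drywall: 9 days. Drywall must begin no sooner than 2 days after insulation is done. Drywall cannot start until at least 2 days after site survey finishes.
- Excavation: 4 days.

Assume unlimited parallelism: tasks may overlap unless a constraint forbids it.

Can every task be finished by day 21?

No

Framing cannot begin until its own release at day 1. It runs from day 1 to 1 + 1 = day 2.
Nothing blocks foundation pour, so it runs from day 0 to day 4.
Nothing blocks excavation, so it runs from day 0 to day 4.
Nothing blocks site survey, so it runs from day 0 to day 5.
For plumbing rough-in: site survey (finishes day 5); foundation pour (finishes day 4); excavation (finishes day 4, plus 3-day gap → day 7). Taking the maximum gives a start of day 7, and it finishes at 7 + 3 = day 10.
Insulation cannot begin until plumbing rough-in (finishes day 10). It runs from day 10 to 10 + 4 = day 14.
Drywall needs all of insulation (finishes day 14, plus 2-day gap → day 16); site survey (finishes day 5, plus 2-day gap → day 7). That puts its earliest start at day 16; it finishes at 16 + 9 = day 25.
The earliest everything can be done is day 25, which is after the deadline of 21, so it is not possible.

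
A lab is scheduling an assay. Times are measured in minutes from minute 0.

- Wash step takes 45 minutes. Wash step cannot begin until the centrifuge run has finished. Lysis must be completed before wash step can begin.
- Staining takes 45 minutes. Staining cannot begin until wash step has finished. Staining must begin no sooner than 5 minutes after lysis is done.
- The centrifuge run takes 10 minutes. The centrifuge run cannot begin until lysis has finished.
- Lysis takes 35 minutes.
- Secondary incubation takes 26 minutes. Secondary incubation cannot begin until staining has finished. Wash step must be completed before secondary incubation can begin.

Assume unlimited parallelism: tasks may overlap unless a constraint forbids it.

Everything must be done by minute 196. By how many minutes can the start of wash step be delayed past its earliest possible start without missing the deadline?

Lysis can start immediately at minute 0; it finishes at minute 35.
The centrifuge run waits on lysis (finishes minute 35), so it starts at minute 35 and finishes at 35 + 10 = minute 45.
Wash step needs all of the centrifuge run (finishes minute 45); lysis (finishes minute 35). That puts its earliest start at minute 45; it finishes at 45 + 45 = minute 90.

Working backward from the deadline:
Secondary incubation has no dependents, so it just needs to finish by minute 196. Starting by 196 − 26 = minute 170 achieves that.
Staining has to be done before secondary incubation (must start by minute 170). That means finishing by minute 170, i.e. starting by 170 − 45 = minute 125.
Wash step has several dependents: staining (must start by minute 125); secondary incubation (must start by minute 170). The earliest of those limits is minute 125, so wash step must start by 125 − 45 = minute 80.
So wash step can start as early as minute 45 and as late as minute 80, giving 80 − 45 = 35 minutes of slack.

35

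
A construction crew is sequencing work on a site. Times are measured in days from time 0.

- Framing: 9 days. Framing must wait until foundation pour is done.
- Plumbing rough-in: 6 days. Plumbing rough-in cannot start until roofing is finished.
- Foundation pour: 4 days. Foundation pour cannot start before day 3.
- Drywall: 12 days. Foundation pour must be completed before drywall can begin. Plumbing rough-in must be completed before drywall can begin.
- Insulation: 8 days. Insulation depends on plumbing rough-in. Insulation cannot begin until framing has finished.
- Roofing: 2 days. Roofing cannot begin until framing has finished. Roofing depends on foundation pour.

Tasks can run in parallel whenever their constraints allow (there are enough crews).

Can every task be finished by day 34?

After its own release at day 3, foundation pour can start at day 3 and finishes at day 7.
Framing cannot begin until foundation pour (finishes day 7). It runs from day 7 to 7 + 9 = day 16.
Roofing needs all of framing (finishes day 16); foundation pour (finishes day 7). That puts its earliest start at day 16; it finishes at 16 + 2 = day 18.
Plumbing rough-in cannot begin until roofing (finishes day 18). It runs from day 18 to 18 + 6 = day 24.
Drywall has to wait for foundation pour (finishes day 7); plumbing rough-in (finishes day 24). The latest of these is day 24, so drywall runs day 24 to 24 + 12 = day 36.
Insulation cannot start until plumbing rough-in (finishes day 24); framing (finishes day 16). The controlling bound is day 24, so insulation finishes at 24 + 8 = day 32.
The earliest everything can be done is day 36, which is after the deadline of 34, so it is not possible.

No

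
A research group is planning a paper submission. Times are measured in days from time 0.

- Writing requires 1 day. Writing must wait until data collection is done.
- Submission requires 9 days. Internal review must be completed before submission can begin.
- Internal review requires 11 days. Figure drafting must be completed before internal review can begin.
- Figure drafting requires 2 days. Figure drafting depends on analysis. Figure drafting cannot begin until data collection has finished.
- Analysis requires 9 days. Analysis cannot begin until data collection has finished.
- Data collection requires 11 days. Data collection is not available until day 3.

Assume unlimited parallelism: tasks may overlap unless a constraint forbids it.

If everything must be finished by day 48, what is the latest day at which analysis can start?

17

Nothing follows submission; the deadline of day 48 is its only limit. It must start by 48 − 9 = day 39.
Internal review must finish before submission (must start by day 39). With an 11-day duration, internal review must start by 39 − 11 = day 28.
Figure drafting has to be done before internal review (must start by day 28). That means finishing by day 28, i.e. starting by 28 − 2 = day 26.
Analysis must finish before figure drafting (must start by day 26). With a 9-day duration, analysis must start by 26 − 9 = day 17.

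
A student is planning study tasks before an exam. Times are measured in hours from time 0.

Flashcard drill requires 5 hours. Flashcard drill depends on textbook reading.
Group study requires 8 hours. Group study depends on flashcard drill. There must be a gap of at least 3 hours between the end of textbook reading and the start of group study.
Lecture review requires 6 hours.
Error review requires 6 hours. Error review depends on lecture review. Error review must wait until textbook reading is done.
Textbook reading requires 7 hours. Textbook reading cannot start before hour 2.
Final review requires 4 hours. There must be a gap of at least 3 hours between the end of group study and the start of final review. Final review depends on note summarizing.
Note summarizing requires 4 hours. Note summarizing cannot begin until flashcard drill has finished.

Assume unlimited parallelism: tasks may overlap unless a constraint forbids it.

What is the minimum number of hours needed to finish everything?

29

Lecture review can start immediately at hour 0; it finishes at hour 6.
Textbook reading cannot begin until its own release at hour 2. It runs from hour 2 to 2 + 7 = hour 9.
Error review cannot start until lecture review (finishes hour 6); textbook reading (finishes hour 9). The controlling bound is hour 9, so error review finishes at 9 + 6 = hour 15.
Flashcard drill cannot begin until textbook reading (finishes hour 9). It runs from hour 9 to 9 + 5 = hour 14.
Note summarizing waits on flashcard drill (finishes hour 14), so it starts at hour 14 and finishes at 14 + 4 = hour 18.
Group study needs all of flashcard drill (finishes hour 14); textbook reading (finishes hour 9, plus 3-hour gap → hour 12). That puts its earliest start at hour 14; it finishes at 14 + 8 = hour 22.
Final review needs all of group study (finishes hour 22, plus 3-hour gap → hour 25); note summarizing (finishes hour 18). That puts its earliest start at hour 25; it finishes at 25 + 4 = hour 29.
All tasks are finished once the last one completes. Finish times: Textbook reading at 9, Lecture review at 6, Flashcard drill at 14, Error review at 15, Group study at 22, Note summarizing at 18, Final review at 29. The latest is hour 29.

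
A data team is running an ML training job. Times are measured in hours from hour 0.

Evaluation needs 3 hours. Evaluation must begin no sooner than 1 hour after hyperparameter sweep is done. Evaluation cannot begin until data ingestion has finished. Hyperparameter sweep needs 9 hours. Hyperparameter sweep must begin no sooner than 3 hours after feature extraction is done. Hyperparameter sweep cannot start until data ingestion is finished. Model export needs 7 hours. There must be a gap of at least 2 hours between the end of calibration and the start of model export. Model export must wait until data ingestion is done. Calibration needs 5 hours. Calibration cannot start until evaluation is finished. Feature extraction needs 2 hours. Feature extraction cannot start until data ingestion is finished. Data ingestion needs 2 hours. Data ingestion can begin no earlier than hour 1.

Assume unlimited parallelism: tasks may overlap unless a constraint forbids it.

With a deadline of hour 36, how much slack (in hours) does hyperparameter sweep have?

1

After its own release at hour 1, data ingestion can start at hour 1 and finishes at hour 3.
Feature extraction cannot begin until data ingestion (finishes hour 3). It runs from hour 3 to 3 + 2 = hour 5.
Hyperparameter sweep cannot start until feature extraction (finishes hour 5, plus 3-hour gap → hour 8); data ingestion (finishes hour 3). The controlling bound is hour 8, so hyperparameter sweep finishes at 8 + 9 = hour 17.

Working backward from the deadline:
Model export must finish by hour 36; it takes 7 hours, so it must start by 36 − 7 = hour 29.
Calibration feeds into model export (must start by hour 29, minus 2-hour gap → hour 27); so calibration must finish by hour 27 and therefore start by hour 22.
Since calibration (must start by hour 22) depends on it, evaluation must finish by hour 22. Backing off its 3-hour duration gives a latest start of hour 19.
Since evaluation (must start by hour 19, minus 1-hour gap → hour 18) depends on it, hyperparameter sweep must finish by hour 18. Backing off its 9-hour duration gives a latest start of hour 9.
So hyperparameter sweep can start as early as hour 8 and as late as hour 9, giving 9 − 8 = 1 hour of slack.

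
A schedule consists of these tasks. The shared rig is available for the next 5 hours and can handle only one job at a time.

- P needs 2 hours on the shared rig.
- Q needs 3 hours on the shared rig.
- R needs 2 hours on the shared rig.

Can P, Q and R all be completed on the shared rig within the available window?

No

Running back to back, the jobs need 2 + 3 + 2 = 7 hours on the shared rig.
Since 7 > 5, they cannot all fit.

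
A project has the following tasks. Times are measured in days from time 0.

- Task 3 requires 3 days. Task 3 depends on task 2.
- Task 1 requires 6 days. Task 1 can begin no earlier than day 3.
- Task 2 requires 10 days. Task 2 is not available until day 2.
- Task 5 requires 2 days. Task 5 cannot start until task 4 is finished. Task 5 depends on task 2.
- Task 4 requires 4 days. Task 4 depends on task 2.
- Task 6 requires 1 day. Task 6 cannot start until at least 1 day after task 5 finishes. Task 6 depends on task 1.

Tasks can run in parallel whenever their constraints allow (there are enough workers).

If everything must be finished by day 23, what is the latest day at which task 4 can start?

15

Task 6 must finish by day 23; it takes 1 day, so it must start by 23 − 1 = day 22.
Task 5 has to be done before task 6 (must start by day 22, minus 1-day gap → day 21). That means finishing by day 21, i.e. starting by 21 − 2 = day 19.
Task 4 feeds into task 5 (must start by day 19); so task 4 must finish by day 19 and therefore start by day 15.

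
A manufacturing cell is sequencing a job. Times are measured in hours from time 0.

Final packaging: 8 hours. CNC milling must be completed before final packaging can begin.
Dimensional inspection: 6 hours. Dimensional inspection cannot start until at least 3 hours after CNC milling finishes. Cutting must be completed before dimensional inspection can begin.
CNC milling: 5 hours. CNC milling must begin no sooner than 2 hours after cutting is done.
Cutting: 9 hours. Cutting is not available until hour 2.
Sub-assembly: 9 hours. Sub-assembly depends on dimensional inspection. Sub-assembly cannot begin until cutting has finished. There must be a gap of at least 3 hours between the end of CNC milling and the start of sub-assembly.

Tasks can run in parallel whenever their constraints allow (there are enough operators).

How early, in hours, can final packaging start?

18

Cutting waits on its own release at hour 2, so it starts at hour 2 and finishes at 2 + 9 = hour 11.
CNC milling waits on cutting (finishes hour 11, plus 2-hour gap → hour 13), so it starts at hour 13 and finishes at 13 + 5 = hour 18.
Final packaging waits on CNC milling (finishes hour 18), so the earliest it can start is hour 18.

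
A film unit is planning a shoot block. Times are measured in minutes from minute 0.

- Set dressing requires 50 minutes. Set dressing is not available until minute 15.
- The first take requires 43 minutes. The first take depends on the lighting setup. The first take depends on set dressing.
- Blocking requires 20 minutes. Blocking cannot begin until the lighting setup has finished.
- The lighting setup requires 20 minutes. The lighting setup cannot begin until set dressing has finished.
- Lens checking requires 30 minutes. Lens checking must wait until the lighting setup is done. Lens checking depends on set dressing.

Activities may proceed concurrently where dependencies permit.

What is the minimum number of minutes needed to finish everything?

128

Set dressing cannot begin until its own release at minute 15. It runs from minute 15 to 15 + 50 = minute 65.
The lighting setup waits on set dressing (finishes minute 65), so it starts at minute 65 and finishes at 65 + 20 = minute 85.
The first take cannot start until the lighting setup (finishes minute 85); set dressing (finishes minute 65). The controlling bound is minute 85, so the first take finishes at 85 + 43 = minute 128.
After the lighting setup (finishes minute 85), blocking can start at minute 85 and finishes at minute 105.
For lens checking: the lighting setup (finishes minute 85); set dressing (finishes minute 65). Taking the maximum gives a start of minute 85, and it finishes at 85 + 30 = minute 115.
All tasks are finished once the last one completes. Finish times: Set dressing at 65, The lighting setup at 85, Lens checking at 115, Blocking at 105, The first take at 128. The latest is minute 128.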